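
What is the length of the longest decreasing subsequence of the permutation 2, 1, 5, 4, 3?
3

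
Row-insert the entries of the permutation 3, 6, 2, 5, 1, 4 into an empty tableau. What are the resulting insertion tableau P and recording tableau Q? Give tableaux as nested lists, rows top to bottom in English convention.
P = [[1, 4], [2, 5], [3, 6]], Q = [[1, 2], [3, 4], [5, 6]]

Insert each entry of the permutation into P by Schensted row insertion, recording in Q the position of each new cell.

Insert 3: appended to row 1. P = [[3]].
Insert 6: appended to row 1. P = [[3, 6]].
Insert 2: 2 bumps 3 from row 1; 3 starts row 2. P = [[2, 6], [3]].
Insert 5: 5 bumps 6 from row 1; 6 appends to row 2. P = [[2, 5], [3, 6]].
Insert 1: 1 bumps 2 from row 1; 2 bumps 3 from row 2; 3 starts row 3. P = [[1, 5], [2, 6], [3]].
Insert 4: 4 bumps 5 from row 1; 5 bumps 6 from row 2; 6 appends to row 3. P = [[1, 4], [2, 5], [3, 6]].

So P = [[1, 4], [2, 5], [3, 6]], Q = [[1, 2], [3, 4], [5, 6]].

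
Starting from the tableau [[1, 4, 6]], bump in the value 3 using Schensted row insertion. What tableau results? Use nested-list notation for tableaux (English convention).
[[1, 3, 6], [4]]

In row 1, 3 replaces 4 (the leftmost entry greater than 3); 4 is bumped to row 2. 4 starts a new row 2. The new tableau is [[1, 3, 6], [4]].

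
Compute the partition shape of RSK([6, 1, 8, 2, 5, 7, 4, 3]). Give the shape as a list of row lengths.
[4, 2, 1, 1]

Row-insert each entry into an empty tableau.

After inserting 6: P = [[6]].
After inserting 1: P = [[1], [6]].
After inserting 8: P = [[1, 8], [6]].
After inserting 2: P = [[1, 2], [6, 8]].
After inserting 5: P = [[1, 2, 5], [6, 8]].
After inserting 7: P = [[1, 2, 5, 7], [6, 8]].
After inserting 4: P = [[1, 2, 4, 7], [5, 8], [6]].
After inserting 3: P = [[1, 2, 3, 7], [4, 8], [5], [6]].

The final insertion tableau P = [[1, 2, 3, 7], [4, 8], [5], [6]] has shape [4, 2, 1, 1].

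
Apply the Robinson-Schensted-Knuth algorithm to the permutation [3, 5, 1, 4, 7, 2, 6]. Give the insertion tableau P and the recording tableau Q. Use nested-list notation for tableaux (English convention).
P = [[1, 2, 6], [3, 4, 7], [5]], Q = [[1, 2, 5], [3, 4, 7], [6]]

Insert each entry of the permutation into P by Schensted row insertion, recording in Q the position of each new cell.

After inserting 3: P = [[3]].
After inserting 5: P = [[3, 5]].
After inserting 1: P = [[1, 5], [3]].
After inserting 4: P = [[1, 4], [3, 5]].
After inserting 7: P = [[1, 4, 7], [3, 5]].
After inserting 2: P = [[1, 2, 7], [3, 4], [5]].
After inserting 6: P = [[1, 2, 6], [3, 4, 7], [5]].

So P = [[1, 2, 6], [3, 4, 7], [5]], Q = [[1, 2, 5], [3, 4, 7], [6]].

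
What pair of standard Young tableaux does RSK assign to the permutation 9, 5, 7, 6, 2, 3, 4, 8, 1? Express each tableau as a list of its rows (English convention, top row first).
P = [[1, 3, 4, 8], [2, 6], [5], [7], [9]], Q = [[1, 3, 7, 8], [2, 6], [4], [5], [9]]

Insert each entry of the permutation into P by Schensted row insertion, recording in Q the position of each new cell.

Insert 9: appended to row 1. P = [[9]].
Insert 5: 5 bumps 9 from row 1; 9 starts row 2. P = [[5], [9]].
Insert 7: appended to row 1. P = [[5, 7], [9]].
Insert 6: 6 bumps 7 from row 1; 7 bumps 9 from row 2; 9 starts row 3. P = [[5, 6], [7], [9]].
Insert 2: 2 bumps 5 from row 1; 5 bumps 7 from row 2; 7 bumps 9 from row 3; 9 starts row 4. P = [[2, 6], [5], [7], [9]].
Insert 3: 3 bumps 6 from row 1; 6 appends to row 2. P = [[2, 3], [5, 6], [7], [9]].
Insert 4: appended to row 1. P = [[2, 3, 4], [5, 6], [7], [9]].
Insert 8: appended to row 1. P = [[2, 3, 4, 8], [5, 6], [7], [9]].
Insert 1: 1 bumps 2 from row 1; 2 bumps 5 from row 2; 5 bumps 7 from row 3; 7 bumps 9 from row 4; 9 starts row 5. P = [[1, 3, 4, 8], [2, 6], [5], [7], [9]].

So P = [[1, 3, 4, 8], [2, 6], [5], [7], [9]], Q = [[1, 3, 7, 8], [2, 6], [4], [5], [9]].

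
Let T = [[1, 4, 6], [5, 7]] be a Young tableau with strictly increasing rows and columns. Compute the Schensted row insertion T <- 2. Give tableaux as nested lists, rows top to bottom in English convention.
[[1, 2, 6], [4, 7], [5]]

In row 1, 2 replaces 4 (the leftmost entry greater than 2); 4 is bumped to row 2. In row 2, 4 replaces 5 (the leftmost entry greater than 4); 5 is bumped to row 3. 5 starts a new row 3. The new tableau is [[1, 2, 6], [4, 7], [5]].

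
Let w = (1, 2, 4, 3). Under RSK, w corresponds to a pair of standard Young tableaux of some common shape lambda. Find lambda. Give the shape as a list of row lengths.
[3, 1]

Row-insert each entry into an empty tableau.

After inserting 1: P = [[1]].
After inserting 2: P = [[1, 2]].
After inserting 4: P = [[1, 2, 4]].
After inserting 3: P = [[1, 2, 3], [4]].

The final insertion tableau P = [[1, 2, 3], [4]] has shape [3, 1].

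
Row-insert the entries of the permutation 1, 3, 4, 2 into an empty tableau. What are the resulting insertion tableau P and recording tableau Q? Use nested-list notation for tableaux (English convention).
P = [[1, 2, 4], [3]], Q = [[1, 2, 3], [4]]

Insert each entry of the permutation into P by Schensted row insertion, recording in Q the position of each new cell.

Insert 1: appended to row 1. P = [[1]].
Insert 3: appended to row 1. P = [[1, 3]].
Insert 4: appended to row 1. P = [[1, 3, 4]].
Insert 2: 2 bumps 3 from row 1; 3 starts row 2. P = [[1, 2, 4], [3]].

So P = [[1, 2, 4], [3]], Q = [[1, 2, 3], [4]].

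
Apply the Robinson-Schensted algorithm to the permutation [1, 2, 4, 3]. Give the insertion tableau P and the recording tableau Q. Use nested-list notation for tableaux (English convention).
Insert each entry of the permutation into P by Schensted row insertion, recording in Q the position of each new cell.

Insert 1: appended to row 1. P = [[1]].
Insert 2: appended to row 1. P = [[1, 2]].
Insert 4: appended to row 1. P = [[1, 2, 4]].
Insert 3: 3 bumps 4 from row 1; 4 starts row 2. P = [[1, 2, 3], [4]].

So P = [[1, 2, 3], [4]], Q = [[1, 2, 3], [4]].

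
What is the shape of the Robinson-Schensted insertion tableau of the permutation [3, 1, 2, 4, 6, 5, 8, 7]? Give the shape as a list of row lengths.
[5, 3]

Row-insert each entry into an empty tableau.

After inserting 3: P = [[3]].
After inserting 1: P = [[1], [3]].
After inserting 2: P = [[1, 2], [3]].
After inserting 4: P = [[1, 2, 4], [3]].
After inserting 6: P = [[1, 2, 4, 6], [3]].
After inserting 5: P = [[1, 2, 4, 5], [3, 6]].
After inserting 8: P = [[1, 2, 4, 5, 8], [3, 6]].
After inserting 7: P = [[1, 2, 4, 5, 7], [3, 6, 8]].

The final insertion tableau P = [[1, 2, 4, 5, 7], [3, 6, 8]] has shape [5, 3].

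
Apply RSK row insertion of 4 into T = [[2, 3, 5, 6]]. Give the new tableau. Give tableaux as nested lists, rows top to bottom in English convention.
[[2, 3, 4, 6], [5]]

In row 1, 4 replaces 5 (the leftmost entry greater than 4); 5 is bumped to row 2. 5 starts a new row 2. The new tableau is [[2, 3, 4, 6], [5]].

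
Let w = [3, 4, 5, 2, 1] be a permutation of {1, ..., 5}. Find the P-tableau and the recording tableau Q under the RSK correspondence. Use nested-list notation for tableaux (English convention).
Insert each entry of the permutation into P by Schensted row insertion, recording in Q the position of each new cell.

Insert 3: appended to row 1. P = [[3]], Q = [[1]].
Insert 4: appended to row 1. P = [[3, 4]], Q = [[1, 2]].
Insert 5: appended to row 1. P = [[3, 4, 5]], Q = [[1, 2, 3]].
Insert 2: 2 bumps 3 from row 1; 3 starts row 2. P = [[2, 4, 5], [3]], Q = [[1, 2, 3], [4]].
Insert 1: 1 bumps 2 from row 1; 2 bumps 3 from row 2; 3 starts row 3. P = [[1, 4, 5], [2], [3]], Q = [[1, 2, 3], [4], [5]].

So P = [[1, 4, 5], [2], [3]], Q = [[1, 2, 3], [4], [5]].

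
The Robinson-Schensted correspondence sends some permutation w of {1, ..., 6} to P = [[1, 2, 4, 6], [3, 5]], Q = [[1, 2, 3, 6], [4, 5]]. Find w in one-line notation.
1 3 5 2 4 6

Reverse the RSK construction: for i from n down to 1, find the cell of Q containing i, remove the entry at that cell from P, and reverse-bump it up through P; the value ejected from row 1 is w(i).

Step i=6: Q has 6 at row 1, column 4; remove that cell from P, ejecting 6. So w(6) = 6. P is now [[1, 2, 4], [3, 5]].
Step i=5: Q has 5 at row 2, column 2; remove 5 from row 2 of P and reverse-bump: 5 enters row 1 and ejects 4. So w(5) = 4. P is now [[1, 2, 5], [3]].
Step i=4: Q has 4 at row 2, column 1; remove 3 from row 2 of P and reverse-bump: 3 enters row 1 and ejects 2. So w(4) = 2. P is now [[1, 3, 5]].
Step i=3: Q has 3 at row 1, column 3; remove that cell from P, ejecting 5. So w(3) = 5. P is now [[1, 3]].
Step i=2: Q has 2 at row 1, column 2; remove that cell from P, ejecting 3. So w(2) = 3. P is now [[1]].
Step i=1: Q has 1 at row 1, column 1; remove that cell from P, ejecting 1. So w(1) = 1. P is now [].

So w = 1 3 5 2 4 6.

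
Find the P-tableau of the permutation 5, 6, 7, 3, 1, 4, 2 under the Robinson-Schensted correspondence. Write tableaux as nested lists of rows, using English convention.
Insert 5: appended to row 1. P = [[5]].
Insert 6: appended to row 1. P = [[5, 6]].
Insert 7: appended to row 1. P = [[5, 6, 7]].
Insert 3: 3 bumps 5 from row 1; 5 starts row 2. P = [[3, 6, 7], [5]].
Insert 1: 1 bumps 3 from row 1; 3 bumps 5 from row 2; 5 starts row 3. P = [[1, 6, 7], [3], [5]].
Insert 4: 4 bumps 6 from row 1; 6 appends to row 2. P = [[1, 4, 7], [3, 6], [5]].
Insert 2: 2 bumps 4 from row 1; 4 bumps 6 from row 2; 6 appends to row 3. P = [[1, 2, 7], [3, 4], [5, 6]].

So P = [[1, 2, 7], [3, 4], [5, 6]].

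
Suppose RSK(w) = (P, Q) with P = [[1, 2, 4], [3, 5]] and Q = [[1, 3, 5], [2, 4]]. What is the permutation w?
Reverse RSK: for i = n, n-1, ..., 1, locate i in Q, remove the corresponding corner cell from P, and reverse-bump its entry up through P; the value ejected from row 1 is w(i).

So w = 3 1 5 2 4.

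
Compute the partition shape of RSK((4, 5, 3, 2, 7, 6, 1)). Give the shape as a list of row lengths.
[3, 2, 1, 1]

Row-insert each entry into an empty tableau.

After inserting 4: P = [[4]].
After inserting 5: P = [[4, 5]].
After inserting 3: P = [[3, 5], [4]].
After inserting 2: P = [[2, 5], [3], [4]].
After inserting 7: P = [[2, 5, 7], [3], [4]].
After inserting 6: P = [[2, 5, 6], [3, 7], [4]].
After inserting 1: P = [[1, 5, 6], [2, 7], [3], [4]].

The final insertion tableau P = [[1, 5, 6], [2, 7], [3], [4]] has shape [3, 2, 1, 1].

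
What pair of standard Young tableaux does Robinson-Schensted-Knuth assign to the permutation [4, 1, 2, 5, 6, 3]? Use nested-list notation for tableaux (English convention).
Insert each entry of the permutation into P by Schensted row insertion, recording in Q the position of each new cell.

Insert 4: appended to row 1. P = [[4]].
Insert 1: 1 bumps 4 from row 1; 4 starts row 2. P = [[1], [4]].
Insert 2: appended to row 1. P = [[1, 2], [4]].
Insert 5: appended to row 1. P = [[1, 2, 5], [4]].
Insert 6: appended to row 1. P = [[1, 2, 5, 6], [4]].
Insert 3: 3 bumps 5 from row 1; 5 appends to row 2. P = [[1, 2, 3, 6], [4, 5]].

So P = [[1, 2, 3, 6], [4, 5]], Q = [[1, 3, 4, 5], [2, 6]].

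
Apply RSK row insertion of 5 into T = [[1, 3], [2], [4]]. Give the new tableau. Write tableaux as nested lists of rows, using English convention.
[[1, 3, 5], [2], [4]]

5 is larger than every entry of row 1, so it is appended to row 1. The new tableau is [[1, 3, 5], [2], [4]].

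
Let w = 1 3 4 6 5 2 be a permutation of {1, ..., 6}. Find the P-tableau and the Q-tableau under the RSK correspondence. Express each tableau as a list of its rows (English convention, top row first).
P = [[1, 2, 4, 5], [3], [6]], Q = [[1, 2, 3, 4], [5], [6]]

Insert each entry of the permutation into P by Schensted row insertion, recording in Q the position of each new cell.

Insert 1: appended to row 1. P = [[1]].
Insert 3: appended to row 1. P = [[1, 3]].
Insert 4: appended to row 1. P = [[1, 3, 4]].
Insert 6: appended to row 1. P = [[1, 3, 4, 6]].
Insert 5: 5 bumps 6 from row 1; 6 starts row 2. P = [[1, 3, 4, 5], [6]].
Insert 2: 2 bumps 3 from row 1; 3 bumps 6 from row 2; 6 starts row 3. P = [[1, 2, 4, 5], [3], [6]].

So P = [[1, 2, 4, 5], [3], [6]], Q = [[1, 2, 3, 4], [5], [6]].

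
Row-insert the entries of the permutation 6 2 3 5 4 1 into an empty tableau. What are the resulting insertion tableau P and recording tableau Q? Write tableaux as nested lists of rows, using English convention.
Insert each entry of the permutation into P by Schensted row insertion, recording in Q the position of each new cell.

Insert 6: appended to row 1. P = [[6]].
Insert 2: 2 bumps 6 from row 1; 6 starts row 2. P = [[2], [6]].
Insert 3: appended to row 1. P = [[2, 3], [6]].
Insert 5: appended to row 1. P = [[2, 3, 5], [6]].
Insert 4: 4 bumps 5 from row 1; 5 bumps 6 from row 2; 6 starts row 3. P = [[2, 3, 4], [5], [6]].
Insert 1: 1 bumps 2 from row 1; 2 bumps 5 from row 2; 5 bumps 6 from row 3; 6 starts row 4. P = [[1, 3, 4], [2], [5], [6]].

So P = [[1, 3, 4], [2], [5], [6]], Q = [[1, 3, 4], [2], [5], [6]].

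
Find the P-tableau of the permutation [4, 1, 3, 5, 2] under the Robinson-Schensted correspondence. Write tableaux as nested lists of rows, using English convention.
P = [[1, 2, 5], [3], [4]]

Insert 4: appended to row 1. P = [[4]].
Insert 1: 1 bumps 4 from row 1; 4 starts row 2. P = [[1], [4]].
Insert 3: appended to row 1. P = [[1, 3], [4]].
Insert 5: appended to row 1. P = [[1, 3, 5], [4]].
Insert 2: 2 bumps 3 from row 1; 3 bumps 4 from row 2; 4 starts row 3. P = [[1, 2, 5], [3], [4]].

So P = [[1, 2, 5], [3], [4]].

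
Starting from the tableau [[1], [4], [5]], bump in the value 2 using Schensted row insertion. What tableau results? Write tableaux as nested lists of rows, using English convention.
[[1, 2], [4], [5]]

2 is larger than every entry of row 1, so it is appended to row 1. The new tableau is [[1, 2], [4], [5]].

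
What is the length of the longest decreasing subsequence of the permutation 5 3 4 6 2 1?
4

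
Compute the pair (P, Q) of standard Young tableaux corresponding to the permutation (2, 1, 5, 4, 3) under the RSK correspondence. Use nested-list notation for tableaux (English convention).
Insert each entry of the permutation into P by Schensted row insertion, recording in Q the position of each new cell.

After inserting 2: P = [[2]].
After inserting 1: P = [[1], [2]].
After inserting 5: P = [[1, 5], [2]].
After inserting 4: P = [[1, 4], [2, 5]].
After inserting 3: P = [[1, 3], [2, 4], [5]].

So P = [[1, 3], [2, 4], [5]], Q = [[1, 3], [2, 4], [5]].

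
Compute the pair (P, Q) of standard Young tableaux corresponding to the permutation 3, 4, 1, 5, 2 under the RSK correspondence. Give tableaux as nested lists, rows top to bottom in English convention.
P = [[1, 2, 5], [3, 4]], Q = [[1, 2, 4], [3, 5]]

Insert each entry of the permutation into P by Schensted row insertion, recording in Q the position of each new cell.

After inserting 3: P = [[3]].
After inserting 4: P = [[3, 4]].
After inserting 1: P = [[1, 4], [3]].
After inserting 5: P = [[1, 4, 5], [3]].
After inserting 2: P = [[1, 2, 5], [3, 4]].

So P = [[1, 2, 5], [3, 4]], Q = [[1, 2, 4], [3, 5]].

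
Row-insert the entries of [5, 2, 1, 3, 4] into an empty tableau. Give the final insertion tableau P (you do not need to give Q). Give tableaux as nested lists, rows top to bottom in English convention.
Insert 5: appended to row 1. P = [[5]].
Insert 2: 2 bumps 5 from row 1; 5 starts row 2. P = [[2], [5]].
Insert 1: 1 bumps 2 from row 1; 2 bumps 5 from row 2; 5 starts row 3. P = [[1], [2], [5]].
Insert 3: appended to row 1. P = [[1, 3], [2], [5]].
Insert 4: appended to row 1. P = [[1, 3, 4], [2], [5]].

So P = [[1, 3, 4], [2], [5]].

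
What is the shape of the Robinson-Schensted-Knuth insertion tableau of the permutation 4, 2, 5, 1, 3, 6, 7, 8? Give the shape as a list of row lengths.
Row-insert each entry into an empty tableau.

After inserting 4: P = [[4]].
After inserting 2: P = [[2], [4]].
After inserting 5: P = [[2, 5], [4]].
After inserting 1: P = [[1, 5], [2], [4]].
After inserting 3: P = [[1, 3], [2, 5], [4]].
After inserting 6: P = [[1, 3, 6], [2, 5], [4]].
After inserting 7: P = [[1, 3, 6, 7], [2, 5], [4]].
After inserting 8: P = [[1, 3, 6, 7, 8], [2, 5], [4]].

The final insertion tableau P = [[1, 3, 6, 7, 8], [2, 5], [4]] has shape [5, 2, 1].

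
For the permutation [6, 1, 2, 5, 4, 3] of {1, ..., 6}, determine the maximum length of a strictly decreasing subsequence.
4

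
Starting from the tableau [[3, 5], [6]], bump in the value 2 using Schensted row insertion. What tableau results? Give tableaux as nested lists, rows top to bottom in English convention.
In row 1, 2 replaces 3 (the leftmost entry greater than 2); 3 is bumped to row 2. In row 2, 3 replaces 6 (the leftmost entry greater than 3); 6 is bumped to row 3. 6 starts a new row 3. The new tableau is [[2, 5], [3], [6]].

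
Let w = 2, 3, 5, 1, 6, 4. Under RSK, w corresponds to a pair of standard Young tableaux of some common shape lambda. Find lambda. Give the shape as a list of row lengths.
[4, 2]

Row-insert each entry into an empty tableau.

After inserting 2: P = [[2]].
After inserting 3: P = [[2, 3]].
After inserting 5: P = [[2, 3, 5]].
After inserting 1: P = [[1, 3, 5], [2]].
After inserting 6: P = [[1, 3, 5, 6], [2]].
After inserting 4: P = [[1, 3, 4, 6], [2, 5]].

The final insertion tableau P = [[1, 3, 4, 6], [2, 5]] has shape [4, 2].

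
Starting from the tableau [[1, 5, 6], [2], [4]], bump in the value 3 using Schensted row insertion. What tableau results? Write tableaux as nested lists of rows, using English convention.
[[1, 3, 6], [2, 5], [4]]

In row 1, 3 replaces 5 (the leftmost entry greater than 3); 5 is bumped to row 2. 5 is appended to row 2. The new tableau is [[1, 3, 6], [2, 5], [4]].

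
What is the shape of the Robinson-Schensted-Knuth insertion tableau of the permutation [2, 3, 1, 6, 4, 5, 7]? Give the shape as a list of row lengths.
Row-insert each entry into an empty tableau.

After inserting 2: P = [[2]].
After inserting 3: P = [[2, 3]].
After inserting 1: P = [[1, 3], [2]].
After inserting 6: P = [[1, 3, 6], [2]].
After inserting 4: P = [[1, 3, 4], [2, 6]].
After inserting 5: P = [[1, 3, 4, 5], [2, 6]].
After inserting 7: P = [[1, 3, 4, 5, 7], [2, 6]].

The final insertion tableau P = [[1, 3, 4, 5, 7], [2, 6]] has shape [5, 2].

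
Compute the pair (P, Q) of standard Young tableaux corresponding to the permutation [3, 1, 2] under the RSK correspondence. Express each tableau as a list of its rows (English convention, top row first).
P = [[1, 2], [3]], Q = [[1, 3], [2]]

Insert each entry of the permutation into P by Schensted row insertion, recording in Q the position of each new cell.

Insert 3: appended to row 1. P = [[3]].
Insert 1: 1 bumps 3 from row 1; 3 starts row 2. P = [[1], [3]].
Insert 2: appended to row 1. P = [[1, 2], [3]].

So P = [[1, 2], [3]], Q = [[1, 3], [2]].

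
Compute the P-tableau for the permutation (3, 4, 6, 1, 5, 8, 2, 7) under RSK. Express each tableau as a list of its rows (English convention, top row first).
P = [[1, 2, 5, 7], [3, 4, 8], [6]]

Insert 3: appended to row 1. P = [[3]].
Insert 4: appended to row 1. P = [[3, 4]].
Insert 6: appended to row 1. P = [[3, 4, 6]].
Insert 1: 1 bumps 3 from row 1; 3 starts row 2. P = [[1, 4, 6], [3]].
Insert 5: 5 bumps 6 from row 1; 6 appends to row 2. P = [[1, 4, 5], [3, 6]].
Insert 8: appended to row 1. P = [[1, 4, 5, 8], [3, 6]].
Insert 2: 2 bumps 4 from row 1; 4 bumps 6 from row 2; 6 starts row 3. P = [[1, 2, 5, 8], [3, 4], [6]].
Insert 7: 7 bumps 8 from row 1; 8 appends to row 2. P = [[1, 2, 5, 7], [3, 4, 8], [6]].

So P = [[1, 2, 5, 7], [3, 4, 8], [6]].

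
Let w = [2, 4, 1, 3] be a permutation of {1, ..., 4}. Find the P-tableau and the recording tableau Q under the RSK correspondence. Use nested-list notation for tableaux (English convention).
P = [[1, 3], [2, 4]], Q = [[1, 2], [3, 4]]

Insert each entry of the permutation into P by Schensted row insertion, recording in Q the position of each new cell.

Insert 2: appended to row 1. P = [[2]], Q = [[1]].
Insert 4: appended to row 1. P = [[2, 4]], Q = [[1, 2]].
Insert 1: 1 bumps 2 from row 1; 2 starts row 2. P = [[1, 4], [2]], Q = [[1, 2], [3]].
Insert 3: 3 bumps 4 from row 1; 4 appends to row 2. P = [[1, 3], [2, 4]], Q = [[1, 2], [3, 4]].

So P = [[1, 3], [2, 4]], Q = [[1, 2], [3, 4]].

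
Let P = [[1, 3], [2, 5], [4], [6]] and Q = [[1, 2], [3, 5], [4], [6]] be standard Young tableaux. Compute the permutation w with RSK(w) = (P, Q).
4 6 5 2 3 1

Reverse the RSK construction: for i from n down to 1, find the cell of Q containing i, remove the entry at that cell from P, and reverse-bump it up through P; the value ejected from row 1 is w(i).

Step i=6: Q has 6 at row 4, column 1; remove 6 from row 4 of P and reverse-bump: 6 enters row 3 and ejects 4; 4 enters row 2 and ejects 2; 2 enters row 1 and ejects 1. So w(6) = 1. P is now [[2, 3], [4, 5], [6]].
Step i=5: Q has 5 at row 2, column 2; remove 5 from row 2 of P and reverse-bump: 5 enters row 1 and ejects 3. So w(5) = 3. P is now [[2, 5], [4], [6]].
Step i=4: Q has 4 at row 3, column 1; remove 6 from row 3 of P and reverse-bump: 6 enters row 2 and ejects 4; 4 enters row 1 and ejects 2. So w(4) = 2. P is now [[4, 5], [6]].
Step i=3: Q has 3 at row 2, column 1; remove 6 from row 2 of P and reverse-bump: 6 enters row 1 and ejects 5. So w(3) = 5. P is now [[4, 6]].
Step i=2: Q has 2 at row 1, column 2; remove that cell from P, ejecting 6. So w(2) = 6. P is now [[4]].
Step i=1: Q has 1 at row 1, column 1; remove that cell from P, ejecting 4. So w(1) = 4. P is now [].

So w = 4 6 5 2 3 1.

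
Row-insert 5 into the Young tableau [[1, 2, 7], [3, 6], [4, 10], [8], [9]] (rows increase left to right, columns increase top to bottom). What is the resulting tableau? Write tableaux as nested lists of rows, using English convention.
In row 1, 5 replaces 7 (the leftmost entry greater than 5); 7 is bumped to row 2. 7 is appended to row 2. The new tableau is [[1, 2, 5], [3, 6, 7], [4, 10], [8], [9]].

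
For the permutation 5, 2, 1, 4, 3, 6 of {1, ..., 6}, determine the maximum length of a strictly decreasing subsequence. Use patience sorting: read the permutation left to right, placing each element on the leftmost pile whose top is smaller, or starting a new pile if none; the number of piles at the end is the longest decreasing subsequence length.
3

5: new pile. tops = [5]
2: new pile. tops = [5, 2]
1: new pile. tops = [5, 2, 1]
4: onto pile 2 (replacing 2). tops = [5, 4, 1]
3: onto pile 3 (replacing 1). tops = [5, 4, 3]
6: onto pile 1 (replacing 5). tops = [6, 4, 3]

3 piles, so the longest decreasing subsequence has length 3.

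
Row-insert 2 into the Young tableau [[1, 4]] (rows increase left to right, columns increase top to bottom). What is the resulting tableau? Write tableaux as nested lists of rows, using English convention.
[[1, 2], [4]]

In row 1, 2 replaces 4 (the leftmost entry greater than 2); 4 is bumped to row 2. 4 starts a new row 2. The new tableau is [[1, 2], [4]].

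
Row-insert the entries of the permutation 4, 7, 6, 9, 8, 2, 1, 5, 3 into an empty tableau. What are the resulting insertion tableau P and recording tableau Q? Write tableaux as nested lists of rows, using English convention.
P = [[1, 3, 8], [2, 5], [4, 6], [7, 9]], Q = [[1, 2, 4], [3, 5], [6, 8], [7, 9]]

Insert each entry of the permutation into P by Schensted row insertion, recording in Q the position of each new cell.

Insert 4: appended to row 1. P = [[4]].
Insert 7: appended to row 1. P = [[4, 7]].
Insert 6: 6 bumps 7 from row 1; 7 starts row 2. P = [[4, 6], [7]].
Insert 9: appended to row 1. P = [[4, 6, 9], [7]].
Insert 8: 8 bumps 9 from row 1; 9 appends to row 2. P = [[4, 6, 8], [7, 9]].
Insert 2: 2 bumps 4 from row 1; 4 bumps 7 from row 2; 7 starts row 3. P = [[2, 6, 8], [4, 9], [7]].
Insert 1: 1 bumps 2 from row 1; 2 bumps 4 from row 2; 4 bumps 7 from row 3; 7 starts row 4. P = [[1, 6, 8], [2, 9], [4], [7]].
Insert 5: 5 bumps 6 from row 1; 6 bumps 9 from row 2; 9 appends to row 3. P = [[1, 5, 8], [2, 6], [4, 9], [7]].
Insert 3: 3 bumps 5 from row 1; 5 bumps 6 from row 2; 6 bumps 9 from row 3; 9 appends to row 4. P = [[1, 3, 8], [2, 5], [4, 6], [7, 9]].

So P = [[1, 3, 8], [2, 5], [4, 6], [7, 9]], Q = [[1, 2, 4], [3, 5], [6, 8], [7, 9]].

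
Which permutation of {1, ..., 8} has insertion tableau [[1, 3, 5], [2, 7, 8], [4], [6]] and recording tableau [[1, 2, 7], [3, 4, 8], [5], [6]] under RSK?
6 7 2 4 3 1 8 5

Reverse the RSK construction: for i from n down to 1, find the cell of Q containing i, remove the entry at that cell from P, and reverse-bump it up through P; the value ejected from row 1 is w(i).

Step i=8: Q has 8 at row 2, column 3; remove 8 from row 2 of P and reverse-bump: 8 enters row 1 and ejects 5. So w(8) = 5. P is now [[1, 3, 8], [2, 7], [4], [6]].
Step i=7: Q has 7 at row 1, column 3; remove that cell from P, ejecting 8. So w(7) = 8. P is now [[1, 3], [2, 7], [4], [6]].
Step i=6: Q has 6 at row 4, column 1; remove 6 from row 4 of P and reverse-bump: 6 enters row 3 and ejects 4; 4 enters row 2 and ejects 2; 2 enters row 1 and ejects 1. So w(6) = 1. P is now [[2, 3], [4, 7], [6]].
Step i=5: Q has 5 at row 3, column 1; remove 6 from row 3 of P and reverse-bump: 6 enters row 2 and ejects 4; 4 enters row 1 and ejects 3. So w(5) = 3. P is now [[2, 4], [6, 7]].
Step i=4: Q has 4 at row 2, column 2; remove 7 from row 2 of P and reverse-bump: 7 enters row 1 and ejects 4. So w(4) = 4. P is now [[2, 7], [6]].
Step i=3: Q has 3 at row 2, column 1; remove 6 from row 2 of P and reverse-bump: 6 enters row 1 and ejects 2. So w(3) = 2. P is now [[6, 7]].
Step i=2: Q has 2 at row 1, column 2; remove that cell from P, ejecting 7. So w(2) = 7. P is now [[6]].
Step i=1: Q has 1 at row 1, column 1; remove that cell from P, ejecting 6. So w(1) = 6. P is now [].

So w = 6 7 2 4 3 1 8 5.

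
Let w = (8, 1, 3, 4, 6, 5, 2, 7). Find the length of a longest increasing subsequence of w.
5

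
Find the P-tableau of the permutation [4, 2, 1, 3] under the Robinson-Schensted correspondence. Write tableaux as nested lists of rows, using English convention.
P = [[1, 3], [2], [4]]

Insert 4: appended to row 1. P = [[4]].
Insert 2: 2 bumps 4 from row 1; 4 starts row 2. P = [[2], [4]].
Insert 1: 1 bumps 2 from row 1; 2 bumps 4 from row 2; 4 starts row 3. P = [[1], [2], [4]].
Insert 3: appended to row 1. P = [[1, 3], [2], [4]].

So P = [[1, 3], [2], [4]].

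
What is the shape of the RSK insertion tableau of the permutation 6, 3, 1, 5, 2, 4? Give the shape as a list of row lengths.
[3, 2, 1]

Row-insert each entry into an empty tableau.

After inserting 6: P = [[6]].
After inserting 3: P = [[3], [6]].
After inserting 1: P = [[1], [3], [6]].
After inserting 5: P = [[1, 5], [3], [6]].
After inserting 2: P = [[1, 2], [3, 5], [6]].
After inserting 4: P = [[1, 2, 4], [3, 5], [6]].

The final insertion tableau P = [[1, 2, 4], [3, 5], [6]] has shape [3, 2, 1].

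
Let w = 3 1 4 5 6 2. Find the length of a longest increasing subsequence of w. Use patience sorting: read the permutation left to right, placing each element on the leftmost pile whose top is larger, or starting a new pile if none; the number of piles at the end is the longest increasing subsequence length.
3: new pile. tops = [3]
1: onto pile 1 (replacing 3). tops = [1]
4: new pile. tops = [1, 4]
5: new pile. tops = [1, 4, 5]
6: new pile. tops = [1, 4, 5, 6]
2: onto pile 2 (replacing 4). tops = [1, 2, 5, 6]

4 piles, so the longest increasing subsequence has length 4.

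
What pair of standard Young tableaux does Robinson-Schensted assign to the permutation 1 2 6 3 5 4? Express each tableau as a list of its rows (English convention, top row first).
P = [[1, 2, 3, 4], [5], [6]], Q = [[1, 2, 3, 5], [4], [6]]

Insert each entry of the permutation into P by Schensted row insertion, recording in Q the position of each new cell.

Insert 1: appended to row 1. P = [[1]], Q = [[1]].
Insert 2: appended to row 1. P = [[1, 2]], Q = [[1, 2]].
Insert 6: appended to row 1. P = [[1, 2, 6]], Q = [[1, 2, 3]].
Insert 3: 3 bumps 6 from row 1; 6 starts row 2. P = [[1, 2, 3], [6]], Q = [[1, 2, 3], [4]].
Insert 5: appended to row 1. P = [[1, 2, 3, 5], [6]], Q = [[1, 2, 3, 5], [4]].
Insert 4: 4 bumps 5 from row 1; 5 bumps 6 from row 2; 6 starts row 3. P = [[1, 2, 3, 4], [5], [6]], Q = [[1, 2, 3, 5], [4], [6]].

So P = [[1, 2, 3, 4], [5], [6]], Q = [[1, 2, 3, 5], [4], [6]].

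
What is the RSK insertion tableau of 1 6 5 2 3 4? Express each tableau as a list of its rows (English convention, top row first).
P = [[1, 2, 3, 4], [5], [6]]

Insert 1: appended to row 1. P = [[1]].
Insert 6: appended to row 1. P = [[1, 6]].
Insert 5: 5 bumps 6 from row 1; 6 starts row 2. P = [[1, 5], [6]].
Insert 2: 2 bumps 5 from row 1; 5 bumps 6 from row 2; 6 starts row 3. P = [[1, 2], [5], [6]].
Insert 3: appended to row 1. P = [[1, 2, 3], [5], [6]].
Insert 4: appended to row 1. P = [[1, 2, 3, 4], [5], [6]].

So P = [[1, 2, 3, 4], [5], [6]].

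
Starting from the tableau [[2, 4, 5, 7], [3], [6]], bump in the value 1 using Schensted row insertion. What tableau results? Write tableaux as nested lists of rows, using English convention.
In row 1, 1 replaces 2 (the leftmost entry greater than 1); 2 is bumped to row 2. In row 2, 2 replaces 3 (the leftmost entry greater than 2); 3 is bumped to row 3. In row 3, 3 replaces 6 (the leftmost entry greater than 3); 6 is bumped to row 4. 6 starts a new row 4. The new tableau is [[1, 4, 5, 7], [2], [3], [6]].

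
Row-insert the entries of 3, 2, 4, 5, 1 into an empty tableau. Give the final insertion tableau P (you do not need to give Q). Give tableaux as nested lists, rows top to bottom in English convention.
Insert 3: appended to row 1. P = [[3]].
Insert 2: 2 bumps 3 from row 1; 3 starts row 2. P = [[2], [3]].
Insert 4: appended to row 1. P = [[2, 4], [3]].
Insert 5: appended to row 1. P = [[2, 4, 5], [3]].
Insert 1: 1 bumps 2 from row 1; 2 bumps 3 from row 2; 3 starts row 3. P = [[1, 4, 5], [2], [3]].

So P = [[1, 4, 5], [2], [3]].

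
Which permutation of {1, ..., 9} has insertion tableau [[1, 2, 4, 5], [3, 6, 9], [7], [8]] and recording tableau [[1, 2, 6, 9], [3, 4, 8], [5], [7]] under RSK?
3 8 1 7 6 9 2 4 5

Reverse the RSK construction: for i from n down to 1, find the cell of Q containing i, remove the entry at that cell from P, and reverse-bump it up through P; the value ejected from row 1 is w(i).

Step i=9: Q has 9 at row 1, column 4; remove that cell from P, ejecting 5. So w(9) = 5. P is now [[1, 2, 4], [3, 6, 9], [7], [8]].
Step i=8: Q has 8 at row 2, column 3; remove 9 from row 2 of P and reverse-bump: 9 enters row 1 and ejects 4. So w(8) = 4. P is now [[1, 2, 9], [3, 6], [7], [8]].
Step i=7: Q has 7 at row 4, column 1; remove 8 from row 4 of P and reverse-bump: 8 enters row 3 and ejects 7; 7 enters row 2 and ejects 6; 6 enters row 1 and ejects 2. So w(7) = 2. P is now [[1, 6, 9], [3, 7], [8]].
Step i=6: Q has 6 at row 1, column 3; remove that cell from P, ejecting 9. So w(6) = 9. P is now [[1, 6], [3, 7], [8]].
Step i=5: Q has 5 at row 3, column 1; remove 8 from row 3 of P and reverse-bump: 8 enters row 2 and ejects 7; 7 enters row 1 and ejects 6. So w(5) = 6. P is now [[1, 7], [3, 8]].
Step i=4: Q has 4 at row 2, column 2; remove 8 from row 2 of P and reverse-bump: 8 enters row 1 and ejects 7. So w(4) = 7. P is now [[1, 8], [3]].
Step i=3: Q has 3 at row 2, column 1; remove 3 from row 2 of P and reverse-bump: 3 enters row 1 and ejects 1. So w(3) = 1. P is now [[3, 8]].
Step i=2: Q has 2 at row 1, column 2; remove that cell from P, ejecting 8. So w(2) = 8. P is now [[3]].
Step i=1: Q has 1 at row 1, column 1; remove that cell from P, ejecting 3. So w(1) = 3. P is now [].

So w = 3 8 1 7 6 9 2 4 5.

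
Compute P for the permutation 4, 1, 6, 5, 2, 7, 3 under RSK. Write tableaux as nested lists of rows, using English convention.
P = [[1, 2, 3], [4, 5, 7], [6]]

Insert 4: appended to row 1. P = [[4]].
Insert 1: 1 bumps 4 from row 1; 4 starts row 2. P = [[1], [4]].
Insert 6: appended to row 1. P = [[1, 6], [4]].
Insert 5: 5 bumps 6 from row 1; 6 appends to row 2. P = [[1, 5], [4, 6]].
Insert 2: 2 bumps 5 from row 1; 5 bumps 6 from row 2; 6 starts row 3. P = [[1, 2], [4, 5], [6]].
Insert 7: appended to row 1. P = [[1, 2, 7], [4, 5], [6]].
Insert 3: 3 bumps 7 from row 1; 7 appends to row 2. P = [[1, 2, 3], [4, 5, 7], [6]].

So P = [[1, 2, 3], [4, 5, 7], [6]].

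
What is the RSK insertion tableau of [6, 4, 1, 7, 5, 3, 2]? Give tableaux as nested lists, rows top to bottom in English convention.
Insert 6: appended to row 1. P = [[6]].
Insert 4: 4 bumps 6 from row 1; 6 starts row 2. P = [[4], [6]].
Insert 1: 1 bumps 4 from row 1; 4 bumps 6 from row 2; 6 starts row 3. P = [[1], [4], [6]].
Insert 7: appended to row 1. P = [[1, 7], [4], [6]].
Insert 5: 5 bumps 7 from row 1; 7 appends to row 2. P = [[1, 5], [4, 7], [6]].
Insert 3: 3 bumps 5 from row 1; 5 bumps 7 from row 2; 7 appends to row 3. P = [[1, 3], [4, 5], [6, 7]].
Insert 2: 2 bumps 3 from row 1; 3 bumps 4 from row 2; 4 bumps 6 from row 3; 6 starts row 4. P = [[1, 2], [3, 5], [4, 7], [6]].

So P = [[1, 2], [3, 5], [4, 7], [6]].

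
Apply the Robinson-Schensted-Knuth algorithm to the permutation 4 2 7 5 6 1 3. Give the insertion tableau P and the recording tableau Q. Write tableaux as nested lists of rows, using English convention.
P = [[1, 3, 6], [2, 5], [4, 7]], Q = [[1, 3, 5], [2, 4], [6, 7]]

Insert each entry of the permutation into P by Schensted row insertion, recording in Q the position of each new cell.

After inserting 4: P = [[4]].
After inserting 2: P = [[2], [4]].
After inserting 7: P = [[2, 7], [4]].
After inserting 5: P = [[2, 5], [4, 7]].
After inserting 6: P = [[2, 5, 6], [4, 7]].
After inserting 1: P = [[1, 5, 6], [2, 7], [4]].
After inserting 3: P = [[1, 3, 6], [2, 5], [4, 7]].

So P = [[1, 3, 6], [2, 5], [4, 7]], Q = [[1, 3, 5], [2, 4], [6, 7]].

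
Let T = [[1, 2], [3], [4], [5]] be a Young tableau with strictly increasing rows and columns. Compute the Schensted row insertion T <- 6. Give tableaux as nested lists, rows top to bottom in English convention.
[[1, 2, 6], [3], [4], [5]]

6 is larger than every entry of row 1, so it is appended to row 1. The new tableau is [[1, 2, 6], [3], [4], [5]].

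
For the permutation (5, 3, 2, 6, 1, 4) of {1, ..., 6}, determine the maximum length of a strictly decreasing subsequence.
4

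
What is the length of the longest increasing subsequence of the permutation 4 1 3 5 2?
3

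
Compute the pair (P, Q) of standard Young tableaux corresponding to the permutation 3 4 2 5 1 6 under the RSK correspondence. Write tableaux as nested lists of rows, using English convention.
Insert each entry of the permutation into P by Schensted row insertion, recording in Q the position of each new cell.

After inserting 3: P = [[3]].
After inserting 4: P = [[3, 4]].
After inserting 2: P = [[2, 4], [3]].
After inserting 5: P = [[2, 4, 5], [3]].
After inserting 1: P = [[1, 4, 5], [2], [3]].
After inserting 6: P = [[1, 4, 5, 6], [2], [3]].

So P = [[1, 4, 5, 6], [2], [3]], Q = [[1, 2, 4, 6], [3], [5]].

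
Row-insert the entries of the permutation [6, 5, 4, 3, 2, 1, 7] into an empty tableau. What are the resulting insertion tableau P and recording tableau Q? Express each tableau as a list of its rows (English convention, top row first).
P = [[1, 7], [2], [3], [4], [5], [6]], Q = [[1, 7], [2], [3], [4], [5], [6]]

Insert each entry of the permutation into P by Schensted row insertion, recording in Q the position of each new cell.

Insert 6: appended to row 1. P = [[6]].
Insert 5: 5 bumps 6 from row 1; 6 starts row 2. P = [[5], [6]].
Insert 4: 4 bumps 5 from row 1; 5 bumps 6 from row 2; 6 starts row 3. P = [[4], [5], [6]].
Insert 3: 3 bumps 4 from row 1; 4 bumps 5 from row 2; 5 bumps 6 from row 3; 6 starts row 4. P = [[3], [4], [5], [6]].
Insert 2: 2 bumps 3 from row 1; 3 bumps 4 from row 2; 4 bumps 5 from row 3; 5 bumps 6 from row 4; 6 starts row 5. P = [[2], [3], [4], [5], [6]].
Insert 1: 1 bumps 2 from row 1; 2 bumps 3 from row 2; 3 bumps 4 from row 3; 4 bumps 5 from row 4; 5 bumps 6 from row 5; 6 starts row 6. P = [[1], [2], [3], [4], [5], [6]].
Insert 7: appended to row 1. P = [[1, 7], [2], [3], [4], [5], [6]].

So P = [[1, 7], [2], [3], [4], [5], [6]], Q = [[1, 7], [2], [3], [4], [5], [6]].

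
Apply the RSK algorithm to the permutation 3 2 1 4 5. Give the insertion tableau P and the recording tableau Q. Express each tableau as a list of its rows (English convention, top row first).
Insert each entry of the permutation into P by Schensted row insertion, recording in Q the position of each new cell.

Insert 3: appended to row 1. P = [[3]], Q = [[1]].
Insert 2: 2 bumps 3 from row 1; 3 starts row 2. P = [[2], [3]], Q = [[1], [2]].
Insert 1: 1 bumps 2 from row 1; 2 bumps 3 from row 2; 3 starts row 3. P = [[1], [2], [3]], Q = [[1], [2], [3]].
Insert 4: appended to row 1. P = [[1, 4], [2], [3]], Q = [[1, 4], [2], [3]].
Insert 5: appended to row 1. P = [[1, 4, 5], [2], [3]], Q = [[1, 4, 5], [2], [3]].

So P = [[1, 4, 5], [2], [3]], Q = [[1, 4, 5], [2], [3]].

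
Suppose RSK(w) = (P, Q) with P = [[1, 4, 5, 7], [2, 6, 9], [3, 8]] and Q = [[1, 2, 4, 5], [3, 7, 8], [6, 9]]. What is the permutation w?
3 4 2 8 9 1 6 7 5

Reverse the RSK construction: for i from n down to 1, find the cell of Q containing i, remove the entry at that cell from P, and reverse-bump it up through P; the value ejected from row 1 is w(i).

Step i=9: Q has 9 at row 3, column 2; remove 8 from row 3 of P and reverse-bump: 8 enters row 2 and ejects 6; 6 enters row 1 and ejects 5. So w(9) = 5. P is now [[1, 4, 6, 7], [2, 8, 9], [3]].
Step i=8: Q has 8 at row 2, column 3; remove 9 from row 2 of P and reverse-bump: 9 enters row 1 and ejects 7. So w(8) = 7. P is now [[1, 4, 6, 9], [2, 8], [3]].
Step i=7: Q has 7 at row 2, column 2; remove 8 from row 2 of P and reverse-bump: 8 enters row 1 and ejects 6. So w(7) = 6. P is now [[1, 4, 8, 9], [2], [3]].
Step i=6: Q has 6 at row 3, column 1; remove 3 from row 3 of P and reverse-bump: 3 enters row 2 and ejects 2; 2 enters row 1 and ejects 1. So w(6) = 1. P is now [[2, 4, 8, 9], [3]].
Step i=5: Q has 5 at row 1, column 4; remove that cell from P, ejecting 9. So w(5) = 9. P is now [[2, 4, 8], [3]].
Step i=4: Q has 4 at row 1, column 3; remove that cell from P, ejecting 8. So w(4) = 8. P is now [[2, 4], [3]].
Step i=3: Q has 3 at row 2, column 1; remove 3 from row 2 of P and reverse-bump: 3 enters row 1 and ejects 2. So w(3) = 2. P is now [[3, 4]].
Step i=2: Q has 2 at row 1, column 2; remove that cell from P, ejecting 4. So w(2) = 4. P is now [[3]].
Step i=1: Q has 1 at row 1, column 1; remove that cell from P, ejecting 3. So w(1) = 3. P is now [].

So w = 3 4 2 8 9 1 6 7 5.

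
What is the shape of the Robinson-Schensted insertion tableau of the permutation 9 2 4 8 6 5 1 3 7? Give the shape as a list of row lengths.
RSK row insertion gives P = [[1, 3, 5, 7], [2, 4], [6], [8], [9]], which has shape [4, 2, 1, 1, 1].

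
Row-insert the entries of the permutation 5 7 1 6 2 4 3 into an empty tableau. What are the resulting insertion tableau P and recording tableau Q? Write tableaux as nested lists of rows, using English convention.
P = [[1, 2, 3], [4, 6], [5], [7]], Q = [[1, 2, 6], [3, 4], [5], [7]]

Insert each entry of the permutation into P by Schensted row insertion, recording in Q the position of each new cell.

Insert 5: appended to row 1. P = [[5]], Q = [[1]].
Insert 7: appended to row 1. P = [[5, 7]], Q = [[1, 2]].
Insert 1: 1 bumps 5 from row 1; 5 starts row 2. P = [[1, 7], [5]], Q = [[1, 2], [3]].
Insert 6: 6 bumps 7 from row 1; 7 appends to row 2. P = [[1, 6], [5, 7]], Q = [[1, 2], [3, 4]].
Insert 2: 2 bumps 6 from row 1; 6 bumps 7 from row 2; 7 starts row 3. P = [[1, 2], [5, 6], [7]], Q = [[1, 2], [3, 4], [5]].
Insert 4: appended to row 1. P = [[1, 2, 4], [5, 6], [7]], Q = [[1, 2, 6], [3, 4], [5]].
Insert 3: 3 bumps 4 from row 1; 4 bumps 5 from row 2; 5 bumps 7 from row 3; 7 starts row 4. P = [[1, 2, 3], [4, 6], [5], [7]], Q = [[1, 2, 6], [3, 4], [5], [7]].

So P = [[1, 2, 3], [4, 6], [5], [7]], Q = [[1, 2, 6], [3, 4], [5], [7]].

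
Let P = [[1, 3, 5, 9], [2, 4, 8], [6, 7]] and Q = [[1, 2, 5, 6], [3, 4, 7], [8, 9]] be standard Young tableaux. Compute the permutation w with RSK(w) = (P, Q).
Reverse the RSK construction: for i from n down to 1, find the cell of Q containing i, remove the entry at that cell from P, and reverse-bump it up through P; the value ejected from row 1 is w(i).

Step i=9: Q has 9 at row 3, column 2; remove 7 from row 3 of P and reverse-bump: 7 enters row 2 and ejects 4; 4 enters row 1 and ejects 3. So w(9) = 3. P is now [[1, 4, 5, 9], [2, 7, 8], [6]].
Step i=8: Q has 8 at row 3, column 1; remove 6 from row 3 of P and reverse-bump: 6 enters row 2 and ejects 2; 2 enters row 1 and ejects 1. So w(8) = 1. P is now [[2, 4, 5, 9], [6, 7, 8]].
Step i=7: Q has 7 at row 2, column 3; remove 8 from row 2 of P and reverse-bump: 8 enters row 1 and ejects 5. So w(7) = 5. P is now [[2, 4, 8, 9], [6, 7]].
Step i=6: Q has 6 at row 1, column 4; remove that cell from P, ejecting 9. So w(6) = 9. P is now [[2, 4, 8], [6, 7]].
Step i=5: Q has 5 at row 1, column 3; remove that cell from P, ejecting 8. So w(5) = 8. P is now [[2, 4], [6, 7]].
Step i=4: Q has 4 at row 2, column 2; remove 7 from row 2 of P and reverse-bump: 7 enters row 1 and ejects 4. So w(4) = 4. P is now [[2, 7], [6]].
Step i=3: Q has 3 at row 2, column 1; remove 6 from row 2 of P and reverse-bump: 6 enters row 1 and ejects 2. So w(3) = 2. P is now [[6, 7]].
Step i=2: Q has 2 at row 1, column 2; remove that cell from P, ejecting 7. So w(2) = 7. P is now [[6]].
Step i=1: Q has 1 at row 1, column 1; remove that cell from P, ejecting 6. So w(1) = 6. P is now [].

So w = 6 7 2 4 8 9 5 1 3.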